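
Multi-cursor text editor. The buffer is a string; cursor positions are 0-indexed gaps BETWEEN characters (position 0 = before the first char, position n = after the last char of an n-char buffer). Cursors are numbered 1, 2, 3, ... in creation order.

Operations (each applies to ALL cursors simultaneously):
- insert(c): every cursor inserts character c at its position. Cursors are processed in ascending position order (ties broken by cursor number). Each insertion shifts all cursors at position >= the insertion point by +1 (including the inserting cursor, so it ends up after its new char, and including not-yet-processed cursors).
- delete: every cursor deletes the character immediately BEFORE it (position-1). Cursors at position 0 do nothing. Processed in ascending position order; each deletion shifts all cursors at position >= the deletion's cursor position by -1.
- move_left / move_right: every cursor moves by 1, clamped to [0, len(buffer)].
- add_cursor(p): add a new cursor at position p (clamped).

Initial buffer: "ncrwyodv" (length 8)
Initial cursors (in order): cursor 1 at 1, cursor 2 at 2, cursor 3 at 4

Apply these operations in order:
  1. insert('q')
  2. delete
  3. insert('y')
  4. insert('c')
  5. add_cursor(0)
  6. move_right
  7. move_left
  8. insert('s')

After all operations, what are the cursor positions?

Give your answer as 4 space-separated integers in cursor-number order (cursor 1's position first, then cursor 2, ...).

After op 1 (insert('q')): buffer="nqcqrwqyodv" (len 11), cursors c1@2 c2@4 c3@7, authorship .1.2..3....
After op 2 (delete): buffer="ncrwyodv" (len 8), cursors c1@1 c2@2 c3@4, authorship ........
After op 3 (insert('y')): buffer="nycyrwyyodv" (len 11), cursors c1@2 c2@4 c3@7, authorship .1.2..3....
After op 4 (insert('c')): buffer="nyccycrwycyodv" (len 14), cursors c1@3 c2@6 c3@10, authorship .11.22..33....
After op 5 (add_cursor(0)): buffer="nyccycrwycyodv" (len 14), cursors c4@0 c1@3 c2@6 c3@10, authorship .11.22..33....
After op 6 (move_right): buffer="nyccycrwycyodv" (len 14), cursors c4@1 c1@4 c2@7 c3@11, authorship .11.22..33....
After op 7 (move_left): buffer="nyccycrwycyodv" (len 14), cursors c4@0 c1@3 c2@6 c3@10, authorship .11.22..33....
After op 8 (insert('s')): buffer="snycscycsrwycsyodv" (len 18), cursors c4@1 c1@5 c2@9 c3@14, authorship 4.111.222..333....

Answer: 5 9 14 1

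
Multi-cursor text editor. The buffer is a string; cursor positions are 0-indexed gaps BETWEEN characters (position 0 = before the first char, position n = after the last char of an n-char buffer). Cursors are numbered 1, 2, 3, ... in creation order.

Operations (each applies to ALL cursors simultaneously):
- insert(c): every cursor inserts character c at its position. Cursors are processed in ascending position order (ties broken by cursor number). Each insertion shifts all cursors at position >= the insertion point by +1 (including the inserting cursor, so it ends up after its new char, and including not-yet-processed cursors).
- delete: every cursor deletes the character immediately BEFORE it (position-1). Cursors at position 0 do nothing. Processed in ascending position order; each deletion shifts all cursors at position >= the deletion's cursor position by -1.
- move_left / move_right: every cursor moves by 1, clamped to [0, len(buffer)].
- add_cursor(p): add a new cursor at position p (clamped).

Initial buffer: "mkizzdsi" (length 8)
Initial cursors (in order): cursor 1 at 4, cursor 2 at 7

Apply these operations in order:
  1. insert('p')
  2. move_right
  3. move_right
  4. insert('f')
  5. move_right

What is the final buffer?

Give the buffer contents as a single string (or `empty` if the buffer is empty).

Answer: mkizpzdfspif

Derivation:
After op 1 (insert('p')): buffer="mkizpzdspi" (len 10), cursors c1@5 c2@9, authorship ....1...2.
After op 2 (move_right): buffer="mkizpzdspi" (len 10), cursors c1@6 c2@10, authorship ....1...2.
After op 3 (move_right): buffer="mkizpzdspi" (len 10), cursors c1@7 c2@10, authorship ....1...2.
After op 4 (insert('f')): buffer="mkizpzdfspif" (len 12), cursors c1@8 c2@12, authorship ....1..1.2.2
After op 5 (move_right): buffer="mkizpzdfspif" (len 12), cursors c1@9 c2@12, authorship ....1..1.2.2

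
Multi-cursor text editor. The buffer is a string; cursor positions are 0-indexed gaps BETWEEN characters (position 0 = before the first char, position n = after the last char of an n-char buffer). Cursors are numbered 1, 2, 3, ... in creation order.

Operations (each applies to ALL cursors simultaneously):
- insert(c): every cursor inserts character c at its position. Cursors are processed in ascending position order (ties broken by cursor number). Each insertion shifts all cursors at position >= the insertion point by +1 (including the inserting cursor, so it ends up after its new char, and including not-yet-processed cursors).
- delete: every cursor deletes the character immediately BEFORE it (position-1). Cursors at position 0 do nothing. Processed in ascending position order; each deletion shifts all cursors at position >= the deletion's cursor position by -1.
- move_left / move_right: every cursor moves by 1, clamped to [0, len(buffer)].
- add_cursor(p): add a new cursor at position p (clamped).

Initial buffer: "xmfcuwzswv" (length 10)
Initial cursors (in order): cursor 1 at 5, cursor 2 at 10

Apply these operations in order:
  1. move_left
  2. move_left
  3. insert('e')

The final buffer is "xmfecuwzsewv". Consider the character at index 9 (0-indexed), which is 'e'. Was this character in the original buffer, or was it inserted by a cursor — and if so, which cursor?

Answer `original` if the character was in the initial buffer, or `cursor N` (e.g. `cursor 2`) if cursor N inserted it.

Answer: cursor 2

Derivation:
After op 1 (move_left): buffer="xmfcuwzswv" (len 10), cursors c1@4 c2@9, authorship ..........
After op 2 (move_left): buffer="xmfcuwzswv" (len 10), cursors c1@3 c2@8, authorship ..........
After op 3 (insert('e')): buffer="xmfecuwzsewv" (len 12), cursors c1@4 c2@10, authorship ...1.....2..
Authorship (.=original, N=cursor N): . . . 1 . . . . . 2 . .
Index 9: author = 2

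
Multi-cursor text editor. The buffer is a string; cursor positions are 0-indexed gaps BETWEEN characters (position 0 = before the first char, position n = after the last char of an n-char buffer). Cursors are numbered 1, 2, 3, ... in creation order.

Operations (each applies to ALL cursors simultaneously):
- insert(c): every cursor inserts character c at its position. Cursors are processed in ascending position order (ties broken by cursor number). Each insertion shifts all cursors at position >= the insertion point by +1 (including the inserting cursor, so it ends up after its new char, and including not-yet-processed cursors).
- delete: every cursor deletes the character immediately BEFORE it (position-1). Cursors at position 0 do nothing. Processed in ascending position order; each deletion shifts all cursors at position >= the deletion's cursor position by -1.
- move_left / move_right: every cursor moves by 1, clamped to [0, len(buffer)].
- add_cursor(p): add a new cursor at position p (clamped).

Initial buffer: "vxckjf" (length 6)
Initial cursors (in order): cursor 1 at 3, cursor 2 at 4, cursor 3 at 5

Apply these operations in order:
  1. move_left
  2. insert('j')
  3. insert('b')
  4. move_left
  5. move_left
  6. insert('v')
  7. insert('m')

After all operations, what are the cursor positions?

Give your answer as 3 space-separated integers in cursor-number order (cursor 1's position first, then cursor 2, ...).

After op 1 (move_left): buffer="vxckjf" (len 6), cursors c1@2 c2@3 c3@4, authorship ......
After op 2 (insert('j')): buffer="vxjcjkjjf" (len 9), cursors c1@3 c2@5 c3@7, authorship ..1.2.3..
After op 3 (insert('b')): buffer="vxjbcjbkjbjf" (len 12), cursors c1@4 c2@7 c3@10, authorship ..11.22.33..
After op 4 (move_left): buffer="vxjbcjbkjbjf" (len 12), cursors c1@3 c2@6 c3@9, authorship ..11.22.33..
After op 5 (move_left): buffer="vxjbcjbkjbjf" (len 12), cursors c1@2 c2@5 c3@8, authorship ..11.22.33..
After op 6 (insert('v')): buffer="vxvjbcvjbkvjbjf" (len 15), cursors c1@3 c2@7 c3@11, authorship ..111.222.333..
After op 7 (insert('m')): buffer="vxvmjbcvmjbkvmjbjf" (len 18), cursors c1@4 c2@9 c3@14, authorship ..1111.2222.3333..

Answer: 4 9 14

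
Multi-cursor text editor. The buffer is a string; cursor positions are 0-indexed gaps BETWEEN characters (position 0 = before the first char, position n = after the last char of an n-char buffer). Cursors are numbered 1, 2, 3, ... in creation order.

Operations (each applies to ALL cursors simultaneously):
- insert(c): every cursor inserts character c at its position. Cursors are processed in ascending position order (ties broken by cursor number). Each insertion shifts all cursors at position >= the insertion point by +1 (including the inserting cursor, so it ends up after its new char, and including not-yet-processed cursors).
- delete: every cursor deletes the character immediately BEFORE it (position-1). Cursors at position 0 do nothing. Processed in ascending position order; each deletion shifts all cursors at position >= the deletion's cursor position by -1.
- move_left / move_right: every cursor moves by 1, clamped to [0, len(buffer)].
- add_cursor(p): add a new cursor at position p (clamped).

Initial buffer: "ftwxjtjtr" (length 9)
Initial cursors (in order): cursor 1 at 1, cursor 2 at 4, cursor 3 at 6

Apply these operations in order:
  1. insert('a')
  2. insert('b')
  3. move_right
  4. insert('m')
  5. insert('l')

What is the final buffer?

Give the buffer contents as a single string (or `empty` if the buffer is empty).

Answer: fabtmlwxabjmltabjmltr

Derivation:
After op 1 (insert('a')): buffer="fatwxajtajtr" (len 12), cursors c1@2 c2@6 c3@9, authorship .1...2..3...
After op 2 (insert('b')): buffer="fabtwxabjtabjtr" (len 15), cursors c1@3 c2@8 c3@12, authorship .11...22..33...
After op 3 (move_right): buffer="fabtwxabjtabjtr" (len 15), cursors c1@4 c2@9 c3@13, authorship .11...22..33...
After op 4 (insert('m')): buffer="fabtmwxabjmtabjmtr" (len 18), cursors c1@5 c2@11 c3@16, authorship .11.1..22.2.33.3..
After op 5 (insert('l')): buffer="fabtmlwxabjmltabjmltr" (len 21), cursors c1@6 c2@13 c3@19, authorship .11.11..22.22.33.33..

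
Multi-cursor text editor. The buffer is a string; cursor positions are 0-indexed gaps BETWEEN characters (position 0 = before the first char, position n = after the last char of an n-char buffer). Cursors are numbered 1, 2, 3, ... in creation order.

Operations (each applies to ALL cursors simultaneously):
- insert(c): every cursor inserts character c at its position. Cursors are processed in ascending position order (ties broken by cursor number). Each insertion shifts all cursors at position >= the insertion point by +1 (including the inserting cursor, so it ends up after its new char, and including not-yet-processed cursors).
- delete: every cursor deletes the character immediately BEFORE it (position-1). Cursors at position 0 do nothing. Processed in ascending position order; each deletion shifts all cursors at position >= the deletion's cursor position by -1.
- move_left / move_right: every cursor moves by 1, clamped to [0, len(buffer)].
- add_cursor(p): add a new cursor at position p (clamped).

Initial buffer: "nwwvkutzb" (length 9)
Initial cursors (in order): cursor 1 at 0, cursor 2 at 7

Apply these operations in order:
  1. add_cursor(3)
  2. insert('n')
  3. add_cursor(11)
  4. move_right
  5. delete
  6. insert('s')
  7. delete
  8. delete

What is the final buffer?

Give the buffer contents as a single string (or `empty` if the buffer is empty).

Answer: wwku

Derivation:
After op 1 (add_cursor(3)): buffer="nwwvkutzb" (len 9), cursors c1@0 c3@3 c2@7, authorship .........
After op 2 (insert('n')): buffer="nnwwnvkutnzb" (len 12), cursors c1@1 c3@5 c2@10, authorship 1...3....2..
After op 3 (add_cursor(11)): buffer="nnwwnvkutnzb" (len 12), cursors c1@1 c3@5 c2@10 c4@11, authorship 1...3....2..
After op 4 (move_right): buffer="nnwwnvkutnzb" (len 12), cursors c1@2 c3@6 c2@11 c4@12, authorship 1...3....2..
After op 5 (delete): buffer="nwwnkutn" (len 8), cursors c1@1 c3@4 c2@8 c4@8, authorship 1..3...2
After op 6 (insert('s')): buffer="nswwnskutnss" (len 12), cursors c1@2 c3@6 c2@12 c4@12, authorship 11..33...224
After op 7 (delete): buffer="nwwnkutn" (len 8), cursors c1@1 c3@4 c2@8 c4@8, authorship 1..3...2
After op 8 (delete): buffer="wwku" (len 4), cursors c1@0 c3@2 c2@4 c4@4, authorship ....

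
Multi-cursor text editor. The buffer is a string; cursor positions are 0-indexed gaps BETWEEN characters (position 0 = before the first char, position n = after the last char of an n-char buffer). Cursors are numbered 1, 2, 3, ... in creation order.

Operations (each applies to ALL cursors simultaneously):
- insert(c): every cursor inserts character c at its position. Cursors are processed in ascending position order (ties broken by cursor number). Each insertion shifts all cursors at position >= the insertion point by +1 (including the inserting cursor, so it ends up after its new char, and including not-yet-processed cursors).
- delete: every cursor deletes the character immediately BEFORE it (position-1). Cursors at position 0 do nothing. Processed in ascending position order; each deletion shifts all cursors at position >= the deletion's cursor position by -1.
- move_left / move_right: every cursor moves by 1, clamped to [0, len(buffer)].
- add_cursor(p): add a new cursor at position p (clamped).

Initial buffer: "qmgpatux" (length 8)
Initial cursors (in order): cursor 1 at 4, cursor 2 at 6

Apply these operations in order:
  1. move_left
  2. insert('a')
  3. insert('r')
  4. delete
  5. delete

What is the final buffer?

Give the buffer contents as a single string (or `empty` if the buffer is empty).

After op 1 (move_left): buffer="qmgpatux" (len 8), cursors c1@3 c2@5, authorship ........
After op 2 (insert('a')): buffer="qmgapaatux" (len 10), cursors c1@4 c2@7, authorship ...1..2...
After op 3 (insert('r')): buffer="qmgarpaartux" (len 12), cursors c1@5 c2@9, authorship ...11..22...
After op 4 (delete): buffer="qmgapaatux" (len 10), cursors c1@4 c2@7, authorship ...1..2...
After op 5 (delete): buffer="qmgpatux" (len 8), cursors c1@3 c2@5, authorship ........

Answer: qmgpatux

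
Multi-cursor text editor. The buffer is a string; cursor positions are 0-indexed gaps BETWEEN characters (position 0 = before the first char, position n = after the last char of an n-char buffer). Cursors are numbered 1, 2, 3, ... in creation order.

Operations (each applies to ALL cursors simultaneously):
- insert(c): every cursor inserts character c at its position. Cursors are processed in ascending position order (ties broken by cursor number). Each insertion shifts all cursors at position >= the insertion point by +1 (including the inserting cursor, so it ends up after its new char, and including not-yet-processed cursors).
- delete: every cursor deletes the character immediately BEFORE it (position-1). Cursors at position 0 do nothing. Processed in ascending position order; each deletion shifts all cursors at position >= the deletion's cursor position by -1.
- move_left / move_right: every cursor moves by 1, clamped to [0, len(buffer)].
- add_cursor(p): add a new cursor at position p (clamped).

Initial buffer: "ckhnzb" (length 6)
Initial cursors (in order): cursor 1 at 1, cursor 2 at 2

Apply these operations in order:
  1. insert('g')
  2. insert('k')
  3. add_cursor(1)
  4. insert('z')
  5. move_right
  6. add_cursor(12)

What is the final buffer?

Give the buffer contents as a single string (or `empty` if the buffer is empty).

Answer: czgkzkgkzhnzb

Derivation:
After op 1 (insert('g')): buffer="cgkghnzb" (len 8), cursors c1@2 c2@4, authorship .1.2....
After op 2 (insert('k')): buffer="cgkkgkhnzb" (len 10), cursors c1@3 c2@6, authorship .11.22....
After op 3 (add_cursor(1)): buffer="cgkkgkhnzb" (len 10), cursors c3@1 c1@3 c2@6, authorship .11.22....
After op 4 (insert('z')): buffer="czgkzkgkzhnzb" (len 13), cursors c3@2 c1@5 c2@9, authorship .3111.222....
After op 5 (move_right): buffer="czgkzkgkzhnzb" (len 13), cursors c3@3 c1@6 c2@10, authorship .3111.222....
After op 6 (add_cursor(12)): buffer="czgkzkgkzhnzb" (len 13), cursors c3@3 c1@6 c2@10 c4@12, authorship .3111.222....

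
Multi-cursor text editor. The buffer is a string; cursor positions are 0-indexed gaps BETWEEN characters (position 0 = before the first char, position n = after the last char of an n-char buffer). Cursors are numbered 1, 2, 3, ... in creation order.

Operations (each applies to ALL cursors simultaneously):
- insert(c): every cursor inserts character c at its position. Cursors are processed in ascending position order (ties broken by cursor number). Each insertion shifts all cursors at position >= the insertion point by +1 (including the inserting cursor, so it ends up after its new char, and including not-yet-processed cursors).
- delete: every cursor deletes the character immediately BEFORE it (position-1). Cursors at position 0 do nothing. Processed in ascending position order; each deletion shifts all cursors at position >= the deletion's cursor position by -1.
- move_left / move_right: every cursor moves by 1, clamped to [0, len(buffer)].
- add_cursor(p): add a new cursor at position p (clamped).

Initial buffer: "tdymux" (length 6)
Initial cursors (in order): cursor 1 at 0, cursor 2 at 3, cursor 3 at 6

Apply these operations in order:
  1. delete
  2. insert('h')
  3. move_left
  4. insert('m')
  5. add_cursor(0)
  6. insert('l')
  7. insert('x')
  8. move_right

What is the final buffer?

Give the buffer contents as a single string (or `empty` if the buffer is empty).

After op 1 (delete): buffer="tdmu" (len 4), cursors c1@0 c2@2 c3@4, authorship ....
After op 2 (insert('h')): buffer="htdhmuh" (len 7), cursors c1@1 c2@4 c3@7, authorship 1..2..3
After op 3 (move_left): buffer="htdhmuh" (len 7), cursors c1@0 c2@3 c3@6, authorship 1..2..3
After op 4 (insert('m')): buffer="mhtdmhmumh" (len 10), cursors c1@1 c2@5 c3@9, authorship 11..22..33
After op 5 (add_cursor(0)): buffer="mhtdmhmumh" (len 10), cursors c4@0 c1@1 c2@5 c3@9, authorship 11..22..33
After op 6 (insert('l')): buffer="lmlhtdmlhmumlh" (len 14), cursors c4@1 c1@3 c2@8 c3@13, authorship 4111..222..333
After op 7 (insert('x')): buffer="lxmlxhtdmlxhmumlxh" (len 18), cursors c4@2 c1@5 c2@11 c3@17, authorship 441111..2222..3333
After op 8 (move_right): buffer="lxmlxhtdmlxhmumlxh" (len 18), cursors c4@3 c1@6 c2@12 c3@18, authorship 441111..2222..3333

Answer: lxmlxhtdmlxhmumlxh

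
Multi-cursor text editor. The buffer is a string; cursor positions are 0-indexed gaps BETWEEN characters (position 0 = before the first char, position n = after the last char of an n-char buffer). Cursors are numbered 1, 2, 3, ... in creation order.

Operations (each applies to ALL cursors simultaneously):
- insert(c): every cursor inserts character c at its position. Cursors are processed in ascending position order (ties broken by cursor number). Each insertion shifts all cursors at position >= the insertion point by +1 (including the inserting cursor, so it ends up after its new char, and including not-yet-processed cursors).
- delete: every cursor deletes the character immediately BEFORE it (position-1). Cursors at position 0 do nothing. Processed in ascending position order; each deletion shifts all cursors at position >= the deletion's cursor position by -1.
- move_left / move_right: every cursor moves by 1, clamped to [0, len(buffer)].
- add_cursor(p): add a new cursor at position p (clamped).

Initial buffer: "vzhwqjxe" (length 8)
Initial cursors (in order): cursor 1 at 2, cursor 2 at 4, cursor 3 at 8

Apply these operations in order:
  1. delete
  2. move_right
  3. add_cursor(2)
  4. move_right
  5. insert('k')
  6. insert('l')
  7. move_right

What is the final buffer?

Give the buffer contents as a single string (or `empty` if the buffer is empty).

Answer: vhqkklljklxkl

Derivation:
After op 1 (delete): buffer="vhqjx" (len 5), cursors c1@1 c2@2 c3@5, authorship .....
After op 2 (move_right): buffer="vhqjx" (len 5), cursors c1@2 c2@3 c3@5, authorship .....
After op 3 (add_cursor(2)): buffer="vhqjx" (len 5), cursors c1@2 c4@2 c2@3 c3@5, authorship .....
After op 4 (move_right): buffer="vhqjx" (len 5), cursors c1@3 c4@3 c2@4 c3@5, authorship .....
After op 5 (insert('k')): buffer="vhqkkjkxk" (len 9), cursors c1@5 c4@5 c2@7 c3@9, authorship ...14.2.3
After op 6 (insert('l')): buffer="vhqkklljklxkl" (len 13), cursors c1@7 c4@7 c2@10 c3@13, authorship ...1414.22.33
After op 7 (move_right): buffer="vhqkklljklxkl" (len 13), cursors c1@8 c4@8 c2@11 c3@13, authorship ...1414.22.33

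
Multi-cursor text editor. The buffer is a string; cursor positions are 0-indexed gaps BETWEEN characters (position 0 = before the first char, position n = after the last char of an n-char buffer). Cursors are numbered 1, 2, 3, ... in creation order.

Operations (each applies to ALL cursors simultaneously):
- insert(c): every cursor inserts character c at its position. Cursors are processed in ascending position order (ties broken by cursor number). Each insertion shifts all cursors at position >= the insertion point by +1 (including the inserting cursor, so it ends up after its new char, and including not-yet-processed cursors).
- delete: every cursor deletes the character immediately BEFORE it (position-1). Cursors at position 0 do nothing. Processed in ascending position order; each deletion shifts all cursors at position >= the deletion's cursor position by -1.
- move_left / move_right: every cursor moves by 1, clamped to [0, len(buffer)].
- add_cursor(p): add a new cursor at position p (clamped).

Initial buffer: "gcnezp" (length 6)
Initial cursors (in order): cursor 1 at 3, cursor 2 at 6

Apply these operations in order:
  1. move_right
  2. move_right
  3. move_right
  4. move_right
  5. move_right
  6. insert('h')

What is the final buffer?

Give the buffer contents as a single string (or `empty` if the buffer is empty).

Answer: gcnezphh

Derivation:
After op 1 (move_right): buffer="gcnezp" (len 6), cursors c1@4 c2@6, authorship ......
After op 2 (move_right): buffer="gcnezp" (len 6), cursors c1@5 c2@6, authorship ......
After op 3 (move_right): buffer="gcnezp" (len 6), cursors c1@6 c2@6, authorship ......
After op 4 (move_right): buffer="gcnezp" (len 6), cursors c1@6 c2@6, authorship ......
After op 5 (move_right): buffer="gcnezp" (len 6), cursors c1@6 c2@6, authorship ......
After op 6 (insert('h')): buffer="gcnezphh" (len 8), cursors c1@8 c2@8, authorship ......12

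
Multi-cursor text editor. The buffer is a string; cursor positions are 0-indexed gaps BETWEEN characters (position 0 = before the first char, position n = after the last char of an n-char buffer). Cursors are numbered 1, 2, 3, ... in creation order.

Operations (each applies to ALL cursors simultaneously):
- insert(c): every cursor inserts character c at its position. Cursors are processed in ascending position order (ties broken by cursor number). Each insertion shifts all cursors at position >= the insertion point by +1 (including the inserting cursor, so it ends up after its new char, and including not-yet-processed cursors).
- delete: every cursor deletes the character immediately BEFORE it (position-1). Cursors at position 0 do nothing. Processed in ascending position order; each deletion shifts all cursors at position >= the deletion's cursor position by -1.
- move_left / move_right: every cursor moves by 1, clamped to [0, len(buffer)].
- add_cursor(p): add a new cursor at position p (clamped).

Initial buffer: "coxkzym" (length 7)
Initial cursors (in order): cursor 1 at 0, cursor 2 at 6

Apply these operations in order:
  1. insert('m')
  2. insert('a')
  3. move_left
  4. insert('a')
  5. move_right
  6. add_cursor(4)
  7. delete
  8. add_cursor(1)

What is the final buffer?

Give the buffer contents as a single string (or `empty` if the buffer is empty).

After op 1 (insert('m')): buffer="mcoxkzymm" (len 9), cursors c1@1 c2@8, authorship 1......2.
After op 2 (insert('a')): buffer="macoxkzymam" (len 11), cursors c1@2 c2@10, authorship 11......22.
After op 3 (move_left): buffer="macoxkzymam" (len 11), cursors c1@1 c2@9, authorship 11......22.
After op 4 (insert('a')): buffer="maacoxkzymaam" (len 13), cursors c1@2 c2@11, authorship 111......222.
After op 5 (move_right): buffer="maacoxkzymaam" (len 13), cursors c1@3 c2@12, authorship 111......222.
After op 6 (add_cursor(4)): buffer="maacoxkzymaam" (len 13), cursors c1@3 c3@4 c2@12, authorship 111......222.
After op 7 (delete): buffer="maoxkzymam" (len 10), cursors c1@2 c3@2 c2@9, authorship 11.....22.
After op 8 (add_cursor(1)): buffer="maoxkzymam" (len 10), cursors c4@1 c1@2 c3@2 c2@9, authorship 11.....22.

Answer: maoxkzymam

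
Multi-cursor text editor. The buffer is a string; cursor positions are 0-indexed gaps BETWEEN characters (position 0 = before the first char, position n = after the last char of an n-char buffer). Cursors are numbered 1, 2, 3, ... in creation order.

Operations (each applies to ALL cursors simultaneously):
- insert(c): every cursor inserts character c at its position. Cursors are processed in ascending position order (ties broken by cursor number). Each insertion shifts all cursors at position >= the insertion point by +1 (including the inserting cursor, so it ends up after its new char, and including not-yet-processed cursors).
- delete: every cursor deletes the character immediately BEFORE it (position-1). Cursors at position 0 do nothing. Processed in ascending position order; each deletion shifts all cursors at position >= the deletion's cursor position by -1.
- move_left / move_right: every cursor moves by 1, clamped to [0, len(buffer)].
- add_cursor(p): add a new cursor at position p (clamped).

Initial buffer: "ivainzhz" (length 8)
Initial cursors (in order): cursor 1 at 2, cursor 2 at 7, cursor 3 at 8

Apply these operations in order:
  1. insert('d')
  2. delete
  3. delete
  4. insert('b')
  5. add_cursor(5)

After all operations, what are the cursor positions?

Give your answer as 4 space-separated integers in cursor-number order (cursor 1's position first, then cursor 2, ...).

Answer: 2 8 8 5

Derivation:
After op 1 (insert('d')): buffer="ivdainzhdzd" (len 11), cursors c1@3 c2@9 c3@11, authorship ..1.....2.3
After op 2 (delete): buffer="ivainzhz" (len 8), cursors c1@2 c2@7 c3@8, authorship ........
After op 3 (delete): buffer="iainz" (len 5), cursors c1@1 c2@5 c3@5, authorship .....
After op 4 (insert('b')): buffer="ibainzbb" (len 8), cursors c1@2 c2@8 c3@8, authorship .1....23
After op 5 (add_cursor(5)): buffer="ibainzbb" (len 8), cursors c1@2 c4@5 c2@8 c3@8, authorship .1....23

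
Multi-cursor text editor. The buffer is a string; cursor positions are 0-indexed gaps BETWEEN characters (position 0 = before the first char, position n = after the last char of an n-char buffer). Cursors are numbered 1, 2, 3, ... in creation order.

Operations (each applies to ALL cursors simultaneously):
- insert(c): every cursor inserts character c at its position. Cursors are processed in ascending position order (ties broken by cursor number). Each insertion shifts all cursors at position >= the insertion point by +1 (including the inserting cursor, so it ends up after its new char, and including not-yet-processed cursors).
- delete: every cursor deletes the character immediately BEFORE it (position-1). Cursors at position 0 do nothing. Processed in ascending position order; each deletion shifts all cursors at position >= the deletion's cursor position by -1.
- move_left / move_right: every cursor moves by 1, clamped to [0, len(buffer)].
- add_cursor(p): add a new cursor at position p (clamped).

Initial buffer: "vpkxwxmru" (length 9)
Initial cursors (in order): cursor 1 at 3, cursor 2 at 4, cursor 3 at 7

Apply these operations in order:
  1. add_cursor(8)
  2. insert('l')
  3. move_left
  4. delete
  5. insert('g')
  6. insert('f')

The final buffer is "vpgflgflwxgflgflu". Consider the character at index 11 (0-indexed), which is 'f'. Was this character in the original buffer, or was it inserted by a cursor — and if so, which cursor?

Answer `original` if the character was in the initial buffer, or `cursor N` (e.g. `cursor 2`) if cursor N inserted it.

After op 1 (add_cursor(8)): buffer="vpkxwxmru" (len 9), cursors c1@3 c2@4 c3@7 c4@8, authorship .........
After op 2 (insert('l')): buffer="vpklxlwxmlrlu" (len 13), cursors c1@4 c2@6 c3@10 c4@12, authorship ...1.2...3.4.
After op 3 (move_left): buffer="vpklxlwxmlrlu" (len 13), cursors c1@3 c2@5 c3@9 c4@11, authorship ...1.2...3.4.
After op 4 (delete): buffer="vpllwxllu" (len 9), cursors c1@2 c2@3 c3@6 c4@7, authorship ..12..34.
After op 5 (insert('g')): buffer="vpglglwxglglu" (len 13), cursors c1@3 c2@5 c3@9 c4@11, authorship ..1122..3344.
After op 6 (insert('f')): buffer="vpgflgflwxgflgflu" (len 17), cursors c1@4 c2@7 c3@12 c4@15, authorship ..111222..333444.
Authorship (.=original, N=cursor N): . . 1 1 1 2 2 2 . . 3 3 3 4 4 4 .
Index 11: author = 3

Answer: cursor 3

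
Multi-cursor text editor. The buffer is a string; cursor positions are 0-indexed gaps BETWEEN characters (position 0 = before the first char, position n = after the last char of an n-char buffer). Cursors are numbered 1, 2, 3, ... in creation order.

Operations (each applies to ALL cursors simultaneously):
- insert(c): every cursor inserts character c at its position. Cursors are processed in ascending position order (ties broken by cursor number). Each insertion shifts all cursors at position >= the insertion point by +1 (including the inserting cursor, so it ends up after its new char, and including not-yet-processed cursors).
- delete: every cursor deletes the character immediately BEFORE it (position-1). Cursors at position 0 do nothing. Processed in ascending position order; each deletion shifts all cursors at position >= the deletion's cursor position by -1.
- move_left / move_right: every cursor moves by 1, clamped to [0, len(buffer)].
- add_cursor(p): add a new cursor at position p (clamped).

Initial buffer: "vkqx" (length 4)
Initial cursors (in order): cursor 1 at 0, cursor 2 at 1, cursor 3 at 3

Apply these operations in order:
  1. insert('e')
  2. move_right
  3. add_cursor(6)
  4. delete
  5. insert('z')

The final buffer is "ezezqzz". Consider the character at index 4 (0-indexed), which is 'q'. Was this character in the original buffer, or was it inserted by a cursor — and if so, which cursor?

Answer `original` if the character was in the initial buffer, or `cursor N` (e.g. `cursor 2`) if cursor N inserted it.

Answer: original

Derivation:
After op 1 (insert('e')): buffer="evekqex" (len 7), cursors c1@1 c2@3 c3@6, authorship 1.2..3.
After op 2 (move_right): buffer="evekqex" (len 7), cursors c1@2 c2@4 c3@7, authorship 1.2..3.
After op 3 (add_cursor(6)): buffer="evekqex" (len 7), cursors c1@2 c2@4 c4@6 c3@7, authorship 1.2..3.
After op 4 (delete): buffer="eeq" (len 3), cursors c1@1 c2@2 c3@3 c4@3, authorship 12.
After op 5 (insert('z')): buffer="ezezqzz" (len 7), cursors c1@2 c2@4 c3@7 c4@7, authorship 1122.34
Authorship (.=original, N=cursor N): 1 1 2 2 . 3 4
Index 4: author = original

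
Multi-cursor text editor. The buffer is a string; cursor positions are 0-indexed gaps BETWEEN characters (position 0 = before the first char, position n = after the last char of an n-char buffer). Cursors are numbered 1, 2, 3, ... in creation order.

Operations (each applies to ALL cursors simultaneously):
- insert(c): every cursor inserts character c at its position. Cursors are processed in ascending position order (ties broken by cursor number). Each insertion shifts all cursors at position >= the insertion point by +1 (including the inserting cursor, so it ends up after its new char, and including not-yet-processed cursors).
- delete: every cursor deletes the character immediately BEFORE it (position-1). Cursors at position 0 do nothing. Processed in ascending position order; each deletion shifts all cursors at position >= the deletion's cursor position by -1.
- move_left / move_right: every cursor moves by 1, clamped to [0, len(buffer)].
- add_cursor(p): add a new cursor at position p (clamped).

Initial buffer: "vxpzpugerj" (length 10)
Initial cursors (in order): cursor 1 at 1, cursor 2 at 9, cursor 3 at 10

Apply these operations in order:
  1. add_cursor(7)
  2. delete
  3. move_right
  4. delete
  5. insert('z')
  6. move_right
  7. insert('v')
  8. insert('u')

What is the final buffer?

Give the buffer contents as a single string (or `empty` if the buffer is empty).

Answer: zpvuzzzzvvvuuu

Derivation:
After op 1 (add_cursor(7)): buffer="vxpzpugerj" (len 10), cursors c1@1 c4@7 c2@9 c3@10, authorship ..........
After op 2 (delete): buffer="xpzpue" (len 6), cursors c1@0 c4@5 c2@6 c3@6, authorship ......
After op 3 (move_right): buffer="xpzpue" (len 6), cursors c1@1 c2@6 c3@6 c4@6, authorship ......
After op 4 (delete): buffer="pz" (len 2), cursors c1@0 c2@2 c3@2 c4@2, authorship ..
After op 5 (insert('z')): buffer="zpzzzz" (len 6), cursors c1@1 c2@6 c3@6 c4@6, authorship 1..234
After op 6 (move_right): buffer="zpzzzz" (len 6), cursors c1@2 c2@6 c3@6 c4@6, authorship 1..234
After op 7 (insert('v')): buffer="zpvzzzzvvv" (len 10), cursors c1@3 c2@10 c3@10 c4@10, authorship 1.1.234234
After op 8 (insert('u')): buffer="zpvuzzzzvvvuuu" (len 14), cursors c1@4 c2@14 c3@14 c4@14, authorship 1.11.234234234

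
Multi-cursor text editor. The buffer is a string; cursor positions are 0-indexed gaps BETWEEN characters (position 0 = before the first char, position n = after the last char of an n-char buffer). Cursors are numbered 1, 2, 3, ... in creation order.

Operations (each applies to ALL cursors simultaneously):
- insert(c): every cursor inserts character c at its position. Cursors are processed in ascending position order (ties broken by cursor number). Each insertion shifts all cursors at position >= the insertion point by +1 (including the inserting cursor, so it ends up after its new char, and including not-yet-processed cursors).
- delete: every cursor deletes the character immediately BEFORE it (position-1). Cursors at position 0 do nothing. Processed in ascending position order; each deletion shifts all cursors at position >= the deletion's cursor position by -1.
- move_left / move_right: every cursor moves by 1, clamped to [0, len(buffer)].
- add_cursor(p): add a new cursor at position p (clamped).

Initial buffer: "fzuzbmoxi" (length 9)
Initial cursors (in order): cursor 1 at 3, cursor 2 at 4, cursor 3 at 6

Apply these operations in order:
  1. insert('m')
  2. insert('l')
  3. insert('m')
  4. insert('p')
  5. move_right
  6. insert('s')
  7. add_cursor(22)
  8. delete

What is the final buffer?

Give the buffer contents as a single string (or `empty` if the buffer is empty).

Answer: fzumlmpzmlmpbmmlmpxi

Derivation:
After op 1 (insert('m')): buffer="fzumzmbmmoxi" (len 12), cursors c1@4 c2@6 c3@9, authorship ...1.2..3...
After op 2 (insert('l')): buffer="fzumlzmlbmmloxi" (len 15), cursors c1@5 c2@8 c3@12, authorship ...11.22..33...
After op 3 (insert('m')): buffer="fzumlmzmlmbmmlmoxi" (len 18), cursors c1@6 c2@10 c3@15, authorship ...111.222..333...
After op 4 (insert('p')): buffer="fzumlmpzmlmpbmmlmpoxi" (len 21), cursors c1@7 c2@12 c3@18, authorship ...1111.2222..3333...
After op 5 (move_right): buffer="fzumlmpzmlmpbmmlmpoxi" (len 21), cursors c1@8 c2@13 c3@19, authorship ...1111.2222..3333...
After op 6 (insert('s')): buffer="fzumlmpzsmlmpbsmmlmposxi" (len 24), cursors c1@9 c2@15 c3@22, authorship ...1111.12222.2.3333.3..
After op 7 (add_cursor(22)): buffer="fzumlmpzsmlmpbsmmlmposxi" (len 24), cursors c1@9 c2@15 c3@22 c4@22, authorship ...1111.12222.2.3333.3..
After op 8 (delete): buffer="fzumlmpzmlmpbmmlmpxi" (len 20), cursors c1@8 c2@13 c3@18 c4@18, authorship ...1111.2222..3333..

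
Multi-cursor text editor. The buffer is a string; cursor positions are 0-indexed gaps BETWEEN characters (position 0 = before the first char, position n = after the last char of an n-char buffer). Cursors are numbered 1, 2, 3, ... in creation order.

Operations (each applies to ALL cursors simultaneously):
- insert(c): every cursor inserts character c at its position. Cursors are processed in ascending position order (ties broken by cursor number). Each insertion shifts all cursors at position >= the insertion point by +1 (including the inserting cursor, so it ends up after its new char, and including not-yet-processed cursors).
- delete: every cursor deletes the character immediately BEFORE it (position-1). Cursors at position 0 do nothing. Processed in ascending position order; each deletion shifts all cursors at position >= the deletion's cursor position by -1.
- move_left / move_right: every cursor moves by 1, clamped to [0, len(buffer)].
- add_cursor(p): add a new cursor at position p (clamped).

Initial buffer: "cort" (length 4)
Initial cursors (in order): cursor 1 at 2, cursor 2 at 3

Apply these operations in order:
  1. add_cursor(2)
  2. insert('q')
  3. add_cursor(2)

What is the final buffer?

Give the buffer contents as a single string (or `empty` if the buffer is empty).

After op 1 (add_cursor(2)): buffer="cort" (len 4), cursors c1@2 c3@2 c2@3, authorship ....
After op 2 (insert('q')): buffer="coqqrqt" (len 7), cursors c1@4 c3@4 c2@6, authorship ..13.2.
After op 3 (add_cursor(2)): buffer="coqqrqt" (len 7), cursors c4@2 c1@4 c3@4 c2@6, authorship ..13.2.

Answer: coqqrqt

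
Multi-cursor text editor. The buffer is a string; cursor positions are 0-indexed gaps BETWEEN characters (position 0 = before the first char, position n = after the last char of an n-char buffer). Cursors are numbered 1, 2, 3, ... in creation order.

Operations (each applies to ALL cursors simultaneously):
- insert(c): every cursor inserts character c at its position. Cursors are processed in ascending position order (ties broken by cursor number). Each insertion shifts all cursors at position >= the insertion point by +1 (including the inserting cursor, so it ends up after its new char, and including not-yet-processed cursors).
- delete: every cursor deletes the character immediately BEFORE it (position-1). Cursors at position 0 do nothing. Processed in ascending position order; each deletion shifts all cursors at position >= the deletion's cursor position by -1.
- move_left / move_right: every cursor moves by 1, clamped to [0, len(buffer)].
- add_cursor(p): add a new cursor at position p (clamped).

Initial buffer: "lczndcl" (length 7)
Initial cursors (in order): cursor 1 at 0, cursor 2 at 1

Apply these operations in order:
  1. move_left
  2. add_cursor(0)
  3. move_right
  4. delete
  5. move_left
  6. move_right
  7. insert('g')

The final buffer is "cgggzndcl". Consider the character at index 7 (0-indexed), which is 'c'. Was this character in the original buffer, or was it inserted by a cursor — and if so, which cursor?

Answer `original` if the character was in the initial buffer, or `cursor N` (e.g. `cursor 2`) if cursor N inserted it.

Answer: original

Derivation:
After op 1 (move_left): buffer="lczndcl" (len 7), cursors c1@0 c2@0, authorship .......
After op 2 (add_cursor(0)): buffer="lczndcl" (len 7), cursors c1@0 c2@0 c3@0, authorship .......
After op 3 (move_right): buffer="lczndcl" (len 7), cursors c1@1 c2@1 c3@1, authorship .......
After op 4 (delete): buffer="czndcl" (len 6), cursors c1@0 c2@0 c3@0, authorship ......
After op 5 (move_left): buffer="czndcl" (len 6), cursors c1@0 c2@0 c3@0, authorship ......
After op 6 (move_right): buffer="czndcl" (len 6), cursors c1@1 c2@1 c3@1, authorship ......
After op 7 (insert('g')): buffer="cgggzndcl" (len 9), cursors c1@4 c2@4 c3@4, authorship .123.....
Authorship (.=original, N=cursor N): . 1 2 3 . . . . .
Index 7: author = original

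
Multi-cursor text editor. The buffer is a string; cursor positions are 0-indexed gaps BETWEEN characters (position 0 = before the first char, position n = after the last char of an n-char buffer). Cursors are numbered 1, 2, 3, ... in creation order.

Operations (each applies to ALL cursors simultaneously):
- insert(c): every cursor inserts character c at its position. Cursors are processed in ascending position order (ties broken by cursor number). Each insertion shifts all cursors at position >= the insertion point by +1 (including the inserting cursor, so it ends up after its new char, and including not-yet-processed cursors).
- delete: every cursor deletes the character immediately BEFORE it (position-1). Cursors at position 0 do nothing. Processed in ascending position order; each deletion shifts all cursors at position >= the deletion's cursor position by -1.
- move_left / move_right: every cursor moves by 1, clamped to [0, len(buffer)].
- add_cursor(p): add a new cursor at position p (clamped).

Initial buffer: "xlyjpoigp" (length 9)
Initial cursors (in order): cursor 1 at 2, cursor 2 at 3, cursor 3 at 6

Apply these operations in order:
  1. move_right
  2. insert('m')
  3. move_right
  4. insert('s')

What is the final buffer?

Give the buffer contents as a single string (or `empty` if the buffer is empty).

Answer: xlymjsmpsoimgsp

Derivation:
After op 1 (move_right): buffer="xlyjpoigp" (len 9), cursors c1@3 c2@4 c3@7, authorship .........
After op 2 (insert('m')): buffer="xlymjmpoimgp" (len 12), cursors c1@4 c2@6 c3@10, authorship ...1.2...3..
After op 3 (move_right): buffer="xlymjmpoimgp" (len 12), cursors c1@5 c2@7 c3@11, authorship ...1.2...3..
After op 4 (insert('s')): buffer="xlymjsmpsoimgsp" (len 15), cursors c1@6 c2@9 c3@14, authorship ...1.12.2..3.3.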